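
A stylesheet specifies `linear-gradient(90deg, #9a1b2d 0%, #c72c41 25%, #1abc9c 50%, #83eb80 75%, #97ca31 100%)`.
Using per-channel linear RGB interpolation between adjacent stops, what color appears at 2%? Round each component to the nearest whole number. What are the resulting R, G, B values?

2% lies between the 0% and 25% stops, so the local fraction is t = (2 − 0)/(25 − 0) = 2/25 ≈ 0.08.
#9a1b2d → (154, 27, 45); #c72c41 → (199, 44, 65).
R = 154 + 0.08 × (199 − 154) = 157.6 → 158
G = 27 + 0.08 × (44 − 27) = 28.36 → 28
B = 45 + 0.08 × (65 − 45) = 46.6 → 47

(158, 28, 47)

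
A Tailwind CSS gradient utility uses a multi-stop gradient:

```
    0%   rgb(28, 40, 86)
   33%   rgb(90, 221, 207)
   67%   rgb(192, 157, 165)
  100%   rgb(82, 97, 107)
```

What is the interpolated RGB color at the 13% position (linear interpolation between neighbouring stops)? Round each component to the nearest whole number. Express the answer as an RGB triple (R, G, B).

(52, 111, 134)

13% lies between the 0% and 33% stops, so the local fraction is t = (13 − 0)/(33 − 0) = 13/33 ≈ 0.3939.
R = 28 + 0.3939 × (90 − 28) = 52.422 → 52
G = 40 + 0.3939 × (221 − 40) = 111.296 → 111
B = 86 + 0.3939 × (207 − 86) = 133.662 → 134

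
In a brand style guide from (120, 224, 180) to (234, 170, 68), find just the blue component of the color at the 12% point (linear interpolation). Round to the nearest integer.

167

B = 180 + 0.12 × (68 − 180) = 166.56 → 167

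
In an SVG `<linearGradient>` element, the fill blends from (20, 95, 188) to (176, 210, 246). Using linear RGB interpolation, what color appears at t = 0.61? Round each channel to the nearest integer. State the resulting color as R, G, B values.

R = 20 + 0.61 × (176 − 20) = 20 + 0.61 × 156 = 115.16 → 115
G = 95 + 0.61 × (210 − 95) = 95 + 0.61 × 115 = 165.15 → 165
B = 188 + 0.61 × (246 − 188) = 188 + 0.61 × 58 = 223.38 → 223
So the blended color is (115, 165, 223), about #73a5df.

(115, 165, 223)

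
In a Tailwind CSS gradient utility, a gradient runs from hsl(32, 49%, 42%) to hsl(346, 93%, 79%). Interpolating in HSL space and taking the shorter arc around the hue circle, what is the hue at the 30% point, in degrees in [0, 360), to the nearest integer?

18

Hue: 346 − 32 = 314°, but |314| > 180 so the shorter arc goes the other way: Δh = 314 − 360 = -46°.
H = 32 + 0.3 × (-46) = 18.2 → 18°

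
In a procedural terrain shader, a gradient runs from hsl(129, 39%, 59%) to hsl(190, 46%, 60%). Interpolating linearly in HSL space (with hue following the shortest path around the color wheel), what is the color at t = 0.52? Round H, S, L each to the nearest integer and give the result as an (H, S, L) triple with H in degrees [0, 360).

(161, 43, 60)

Hue arc: Δh = 190 − 129 = 61° (|Δh| ≤ 180, already the shorter path).
H = 129 + 0.52 × (61) = 160.72 → 161°
S = 39 + 0.52 × (46 − 39) = 42.64 → 43%
L = 59 + 0.52 × (60 − 59) = 59.52 → 60%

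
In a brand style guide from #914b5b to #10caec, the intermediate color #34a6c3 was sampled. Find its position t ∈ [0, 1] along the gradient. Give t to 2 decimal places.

Invert the lerp on the B channel (largest span, 145): t = (195 − 91) / (236 − 91) = 104/145 = 0.71724.
Check on R: (52 − 145)/(16 − 145) = 0.7209 ✓

0.72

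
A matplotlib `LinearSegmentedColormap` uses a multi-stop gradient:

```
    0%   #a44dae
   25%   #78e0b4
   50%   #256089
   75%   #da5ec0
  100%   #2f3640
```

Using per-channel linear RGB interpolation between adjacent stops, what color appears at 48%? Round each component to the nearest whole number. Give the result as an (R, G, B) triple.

48% lies between the 25% and 50% stops, so the local fraction is t = (48 − 25)/(50 − 25) = 23/25 ≈ 0.92.
#78e0b4 → (120, 224, 180); #256089 → (37, 96, 137).
R = 120 + 0.92 × (37 − 120) = 43.64 → 44
G = 224 + 0.92 × (96 − 224) = 106.24 → 106
B = 180 + 0.92 × (137 − 180) = 140.44 → 140

(44, 106, 140)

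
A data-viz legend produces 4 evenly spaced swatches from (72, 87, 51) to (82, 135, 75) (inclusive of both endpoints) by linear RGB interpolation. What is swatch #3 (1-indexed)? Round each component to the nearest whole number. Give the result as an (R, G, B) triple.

(79, 119, 67)

With 4 swatches and endpoints inclusive, swatch 3 sits at t = (3 − 1)/(4 − 1) = 2/3 ≈ 0.6667.
R = 72 + 0.6667 × (82 − 72) = 78.667 → 79
G = 87 + 0.6667 × (135 − 87) = 119.002 → 119
B = 51 + 0.6667 × (75 − 51) = 67.001 → 67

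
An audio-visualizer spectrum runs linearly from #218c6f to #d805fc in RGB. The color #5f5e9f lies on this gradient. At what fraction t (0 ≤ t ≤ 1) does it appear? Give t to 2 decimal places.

0.34

Invert the lerp on the R channel (largest span, 183): t = (95 − 33) / (216 − 33) = 62/183 = 0.3388.
Check on G: (94 − 140)/(5 − 140) = 0.3407 ✓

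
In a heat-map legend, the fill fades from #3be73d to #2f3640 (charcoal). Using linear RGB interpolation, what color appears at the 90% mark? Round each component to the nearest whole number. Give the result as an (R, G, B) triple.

(48, 72, 64)

#3be73d → (59, 231, 61); #2f3640 → (47, 54, 64).
90% corresponds to t = 0.9.
R = 59 + 0.9 × (47 − 59) = 59 + 0.9 × -12 = 48.2 → 48
G = 231 + 0.9 × (54 − 231) = 231 + 0.9 × -177 = 71.7 → 72
B = 61 + 0.9 × (64 − 61) = 61 + 0.9 × 3 = 63.7 → 64
So the blended color is (48, 72, 64), about #304840.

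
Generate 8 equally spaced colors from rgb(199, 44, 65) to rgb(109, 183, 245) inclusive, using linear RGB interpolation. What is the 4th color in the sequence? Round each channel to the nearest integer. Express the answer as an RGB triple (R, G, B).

With 8 swatches and endpoints inclusive, swatch 4 sits at t = (4 − 1)/(8 − 1) = 3/7 ≈ 0.4286.
R = 199 + 0.4286 × (109 − 199) = 160.426 → 160
G = 44 + 0.4286 × (183 − 44) = 103.575 → 104
B = 65 + 0.4286 × (245 − 65) = 142.148 → 142

(160, 104, 142)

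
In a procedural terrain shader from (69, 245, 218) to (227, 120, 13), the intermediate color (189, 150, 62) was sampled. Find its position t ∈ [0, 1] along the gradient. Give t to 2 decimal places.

Invert the lerp on the B channel (largest span, 205): t = (62 − 218) / (13 − 218) = -156/-205 = 0.76098.
Check on R: (189 − 69)/(227 − 69) = 0.7595 ✓

0.76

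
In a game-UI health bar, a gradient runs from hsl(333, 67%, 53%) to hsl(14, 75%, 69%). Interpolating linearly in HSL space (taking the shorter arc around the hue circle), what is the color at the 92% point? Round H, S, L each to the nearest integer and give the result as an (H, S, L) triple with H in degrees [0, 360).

Hue: 14 − 333 = -319°, but |-319| > 180 so the shorter arc goes the other way: Δh = -319 + 360 = 41°.
H = 333 + 0.92 × (41) = 370.72 → 371 → 371 mod 360 = 11°
S = 67 + 0.92 × (75 − 67) = 74.36 → 74%
L = 53 + 0.92 × (69 − 53) = 67.72 → 68%

(11, 74, 68)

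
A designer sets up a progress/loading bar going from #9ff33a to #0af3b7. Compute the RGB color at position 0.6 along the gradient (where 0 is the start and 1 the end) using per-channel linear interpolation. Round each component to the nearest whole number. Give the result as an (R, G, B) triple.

(70, 243, 133)

#9ff33a → (159, 243, 58); #0af3b7 → (10, 243, 183).
R = 159 + 0.6 × (10 − 159) = 159 + 0.6 × -149 = 69.6 → 70
G = 243 + 0.6 × (243 − 243) = 243 + 0.6 × 0 = 243 → 243
B = 58 + 0.6 × (183 − 58) = 58 + 0.6 × 125 = 133 → 133
So the blended color is (70, 243, 133), about #46f385.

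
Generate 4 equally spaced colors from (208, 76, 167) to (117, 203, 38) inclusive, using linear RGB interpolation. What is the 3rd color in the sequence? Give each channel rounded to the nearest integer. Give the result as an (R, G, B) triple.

(147, 161, 81)

With 4 swatches and endpoints inclusive, swatch 3 sits at t = (3 − 1)/(4 − 1) = 2/3 ≈ 0.6667.
R = 208 + 0.6667 × (117 − 208) = 147.33 → 147
G = 76 + 0.6667 × (203 − 76) = 160.671 → 161
B = 167 + 0.6667 × (38 − 167) = 80.996 → 81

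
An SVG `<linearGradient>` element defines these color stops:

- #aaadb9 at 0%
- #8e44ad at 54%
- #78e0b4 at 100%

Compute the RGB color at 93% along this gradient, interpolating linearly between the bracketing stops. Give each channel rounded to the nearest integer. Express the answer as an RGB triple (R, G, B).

(123, 200, 179)

93% lies between the 54% and 100% stops, so the local fraction is t = (93 − 54)/(100 − 54) = 39/46 ≈ 0.8478.
#8e44ad → (142, 68, 173); #78e0b4 → (120, 224, 180).
R = 142 + 0.8478 × (120 − 142) = 123.348 → 123
G = 68 + 0.8478 × (224 − 68) = 200.257 → 200
B = 173 + 0.8478 × (180 − 173) = 178.935 → 179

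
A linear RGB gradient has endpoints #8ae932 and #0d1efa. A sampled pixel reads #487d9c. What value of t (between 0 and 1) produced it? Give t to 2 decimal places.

0.53

Invert the lerp on the G channel (largest span, 203): t = (125 − 233) / (30 − 233) = -108/-203 = 0.53202.
Check on R: (72 − 138)/(13 − 138) = 0.528 ✓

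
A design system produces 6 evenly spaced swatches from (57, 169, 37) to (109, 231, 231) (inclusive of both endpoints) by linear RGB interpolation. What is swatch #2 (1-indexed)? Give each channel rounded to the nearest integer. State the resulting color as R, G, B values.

With 6 swatches and endpoints inclusive, swatch 2 sits at t = (2 − 1)/(6 − 1) = 1/5 ≈ 0.2.
R = 57 + 0.2 × (109 − 57) = 67.4 → 67
G = 169 + 0.2 × (231 − 169) = 181.4 → 181
B = 37 + 0.2 × (231 − 37) = 75.8 → 76

(67, 181, 76)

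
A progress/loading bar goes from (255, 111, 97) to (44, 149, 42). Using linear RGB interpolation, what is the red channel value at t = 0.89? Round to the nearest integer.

67

R = 255 + 0.89 × (44 − 255) = 67.21 → 67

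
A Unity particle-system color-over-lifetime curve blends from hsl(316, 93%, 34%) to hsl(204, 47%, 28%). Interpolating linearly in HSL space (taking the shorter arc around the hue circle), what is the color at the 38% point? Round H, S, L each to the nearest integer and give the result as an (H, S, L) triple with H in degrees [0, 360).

(273, 76, 32)

Hue arc: Δh = 204 − 316 = -112° (|Δh| ≤ 180, already the shorter path).
H = 316 + 0.38 × (-112) = 273.44 → 273°
S = 93 + 0.38 × (47 − 93) = 75.52 → 76%
L = 34 + 0.38 × (28 − 34) = 31.72 → 32%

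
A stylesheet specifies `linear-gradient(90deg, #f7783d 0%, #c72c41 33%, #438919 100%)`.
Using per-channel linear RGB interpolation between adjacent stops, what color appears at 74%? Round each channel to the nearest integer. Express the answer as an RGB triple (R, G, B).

74% lies between the 33% and 100% stops, so the local fraction is t = (74 − 33)/(100 − 33) = 41/67 ≈ 0.6119.
#c72c41 → (199, 44, 65); #438919 → (67, 137, 25).
R = 199 + 0.6119 × (67 − 199) = 118.229 → 118
G = 44 + 0.6119 × (137 − 44) = 100.907 → 101
B = 65 + 0.6119 × (25 − 65) = 40.524 → 41

(118, 101, 41)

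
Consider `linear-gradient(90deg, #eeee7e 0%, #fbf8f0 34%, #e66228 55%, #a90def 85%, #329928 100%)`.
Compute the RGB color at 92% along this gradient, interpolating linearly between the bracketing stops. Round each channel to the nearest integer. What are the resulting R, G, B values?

92% lies between the 85% and 100% stops, so the local fraction is t = (92 − 85)/(100 − 85) = 7/15 ≈ 0.4667.
#a90def → (169, 13, 239); #329928 → (50, 153, 40).
R = 169 + 0.4667 × (50 − 169) = 113.463 → 113
G = 13 + 0.4667 × (153 − 13) = 78.338 → 78
B = 239 + 0.4667 × (40 − 239) = 146.127 → 146

(113, 78, 146)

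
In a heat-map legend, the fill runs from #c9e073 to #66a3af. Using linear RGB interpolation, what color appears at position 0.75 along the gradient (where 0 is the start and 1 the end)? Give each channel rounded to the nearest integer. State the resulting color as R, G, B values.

#c9e073 → (201, 224, 115); #66a3af → (102, 163, 175).
R = 201 + 0.75 × (102 − 201) = 201 + 0.75 × -99 = 126.75 → 127
G = 224 + 0.75 × (163 − 224) = 224 + 0.75 × -61 = 178.25 → 178
B = 115 + 0.75 × (175 − 115) = 115 + 0.75 × 60 = 160 → 160

(127, 178, 160)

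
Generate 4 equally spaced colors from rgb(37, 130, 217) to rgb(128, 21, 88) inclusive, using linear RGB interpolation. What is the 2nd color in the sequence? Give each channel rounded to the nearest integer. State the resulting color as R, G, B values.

(67, 94, 174)

With 4 swatches and endpoints inclusive, swatch 2 sits at t = (2 − 1)/(4 − 1) = 1/3 ≈ 0.3333.
R = 37 + 0.3333 × (128 − 37) = 67.33 → 67
G = 130 + 0.3333 × (21 − 130) = 93.67 → 94
B = 217 + 0.3333 × (88 − 217) = 174.004 → 174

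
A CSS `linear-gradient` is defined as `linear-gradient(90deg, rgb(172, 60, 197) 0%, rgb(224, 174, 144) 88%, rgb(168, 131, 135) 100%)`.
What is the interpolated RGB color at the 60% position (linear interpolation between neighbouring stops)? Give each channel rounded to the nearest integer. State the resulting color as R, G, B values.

60% lies between the 0% and 88% stops, so the local fraction is t = (60 − 0)/(88 − 0) = 60/88 ≈ 0.6818.
R = 172 + 0.6818 × (224 − 172) = 207.454 → 207
G = 60 + 0.6818 × (174 − 60) = 137.725 → 138
B = 197 + 0.6818 × (144 − 197) = 160.865 → 161

(207, 138, 161)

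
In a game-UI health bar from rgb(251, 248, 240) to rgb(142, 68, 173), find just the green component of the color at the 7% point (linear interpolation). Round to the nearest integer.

235

G = 248 + 0.07 × (68 − 248) = 235.4 → 235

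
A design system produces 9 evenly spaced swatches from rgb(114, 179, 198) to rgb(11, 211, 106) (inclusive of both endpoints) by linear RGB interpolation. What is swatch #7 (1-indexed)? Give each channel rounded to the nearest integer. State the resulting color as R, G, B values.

(37, 203, 129)

With 9 swatches and endpoints inclusive, swatch 7 sits at t = (7 − 1)/(9 − 1) = 6/8 ≈ 0.75.
R = 114 + 0.75 × (11 − 114) = 36.75 → 37
G = 179 + 0.75 × (211 − 179) = 203 → 203
B = 198 + 0.75 × (106 − 198) = 129 → 129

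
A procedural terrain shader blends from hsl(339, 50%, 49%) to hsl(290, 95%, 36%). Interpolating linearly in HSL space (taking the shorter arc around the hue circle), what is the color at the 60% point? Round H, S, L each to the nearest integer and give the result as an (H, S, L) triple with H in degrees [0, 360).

Hue arc: Δh = 290 − 339 = -49° (|Δh| ≤ 180, already the shorter path).
H = 339 + 0.6 × (-49) = 309.6 → 310°
S = 50 + 0.6 × (95 − 50) = 77 → 77%
L = 49 + 0.6 × (36 − 49) = 41.2 → 41%

(310, 77, 41)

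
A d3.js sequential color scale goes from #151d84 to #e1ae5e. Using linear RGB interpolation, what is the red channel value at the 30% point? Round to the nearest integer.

R₁ = 21 (from #151d84), R₂ = 225 (from #e1ae5e).
R = 21 + 0.3 × (225 − 21) = 82.2 → 82

82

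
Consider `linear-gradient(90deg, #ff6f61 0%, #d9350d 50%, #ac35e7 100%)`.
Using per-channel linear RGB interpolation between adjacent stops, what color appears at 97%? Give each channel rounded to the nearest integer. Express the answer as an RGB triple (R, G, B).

(175, 53, 218)

97% lies between the 50% and 100% stops, so the local fraction is t = (97 − 50)/(100 − 50) = 47/50 ≈ 0.94.
#d9350d → (217, 53, 13); #ac35e7 → (172, 53, 231).
R = 217 + 0.94 × (172 − 217) = 174.7 → 175
G = 53 + 0.94 × (53 − 53) = 53 → 53
B = 13 + 0.94 × (231 − 13) = 217.92 → 218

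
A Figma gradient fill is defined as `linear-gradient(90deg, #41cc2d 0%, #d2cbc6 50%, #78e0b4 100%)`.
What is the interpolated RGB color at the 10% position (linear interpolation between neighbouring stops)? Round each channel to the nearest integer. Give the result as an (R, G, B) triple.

(94, 204, 76)

10% lies between the 0% and 50% stops, so the local fraction is t = (10 − 0)/(50 − 0) = 10/50 ≈ 0.2.
#41cc2d → (65, 204, 45); #d2cbc6 → (210, 203, 198).
R = 65 + 0.2 × (210 − 65) = 94 → 94
G = 204 + 0.2 × (203 − 204) = 203.8 → 204
B = 45 + 0.2 × (198 − 45) = 75.6 → 76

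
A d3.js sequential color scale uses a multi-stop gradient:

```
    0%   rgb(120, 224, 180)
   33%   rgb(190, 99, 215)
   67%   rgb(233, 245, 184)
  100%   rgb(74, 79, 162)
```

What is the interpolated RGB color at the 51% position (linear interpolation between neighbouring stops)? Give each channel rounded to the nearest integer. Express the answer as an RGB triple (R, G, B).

51% lies between the 33% and 67% stops, so the local fraction is t = (51 − 33)/(67 − 33) = 18/34 ≈ 0.5294.
R = 190 + 0.5294 × (233 − 190) = 212.764 → 213
G = 99 + 0.5294 × (245 − 99) = 176.292 → 176
B = 215 + 0.5294 × (184 − 215) = 198.589 → 199

(213, 176, 199)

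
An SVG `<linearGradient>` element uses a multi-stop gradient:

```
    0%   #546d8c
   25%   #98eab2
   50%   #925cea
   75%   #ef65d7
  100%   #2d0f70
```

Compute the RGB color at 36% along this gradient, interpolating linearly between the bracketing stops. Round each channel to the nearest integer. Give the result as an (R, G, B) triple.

36% lies between the 25% and 50% stops, so the local fraction is t = (36 − 25)/(50 − 25) = 11/25 ≈ 0.44.
#98eab2 → (152, 234, 178); #925cea → (146, 92, 234).
R = 152 + 0.44 × (146 − 152) = 149.36 → 149
G = 234 + 0.44 × (92 − 234) = 171.52 → 172
B = 178 + 0.44 × (234 − 178) = 202.64 → 203

(149, 172, 203)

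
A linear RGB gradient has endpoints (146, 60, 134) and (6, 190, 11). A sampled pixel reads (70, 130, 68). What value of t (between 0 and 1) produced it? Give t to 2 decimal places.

Invert the lerp on the R channel (largest span, 140): t = (70 − 146) / (6 − 146) = -76/-140 = 0.54286.
Check on G: (130 − 60)/(190 − 60) = 0.5385 ✓

0.54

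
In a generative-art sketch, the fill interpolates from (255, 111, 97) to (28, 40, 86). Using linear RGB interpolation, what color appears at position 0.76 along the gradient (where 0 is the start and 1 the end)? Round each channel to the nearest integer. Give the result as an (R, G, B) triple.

(82, 57, 89)

R = 255 + 0.76 × (28 − 255) = 255 + 0.76 × -227 = 82.48 → 82
G = 111 + 0.76 × (40 − 111) = 111 + 0.76 × -71 = 57.04 → 57
B = 97 + 0.76 × (86 − 97) = 97 + 0.76 × -11 = 88.64 → 89
So the blended color is (82, 57, 89), about #523959.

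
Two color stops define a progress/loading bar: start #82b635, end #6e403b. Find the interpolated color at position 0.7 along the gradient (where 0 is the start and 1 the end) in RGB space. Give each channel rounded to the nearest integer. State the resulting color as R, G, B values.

(116, 99, 57)

#82b635 → (130, 182, 53); #6e403b → (110, 64, 59).
R = 130 + 0.7 × (110 − 130) = 130 + 0.7 × -20 = 116 → 116
G = 182 + 0.7 × (64 − 182) = 182 + 0.7 × -118 = 99.4 → 99
B = 53 + 0.7 × (59 − 53) = 53 + 0.7 × 6 = 57.2 → 57
So the blended color is (116, 99, 57), about #746339.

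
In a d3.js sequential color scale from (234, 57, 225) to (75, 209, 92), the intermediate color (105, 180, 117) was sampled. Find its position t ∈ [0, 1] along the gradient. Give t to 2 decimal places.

Invert the lerp on the R channel (largest span, 159): t = (105 − 234) / (75 − 234) = -129/-159 = 0.81132.
Check on G: (180 − 57)/(209 − 57) = 0.8092 ✓

0.81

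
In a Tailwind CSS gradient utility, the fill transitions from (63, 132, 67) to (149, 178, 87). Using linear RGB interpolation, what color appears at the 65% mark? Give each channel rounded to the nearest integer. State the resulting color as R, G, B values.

(119, 162, 80)

65% corresponds to t = 0.65.
R = 63 + 0.65 × (149 − 63) = 63 + 0.65 × 86 = 118.9 → 119
G = 132 + 0.65 × (178 − 132) = 132 + 0.65 × 46 = 161.9 → 162
B = 67 + 0.65 × (87 − 67) = 67 + 0.65 × 20 = 80 → 80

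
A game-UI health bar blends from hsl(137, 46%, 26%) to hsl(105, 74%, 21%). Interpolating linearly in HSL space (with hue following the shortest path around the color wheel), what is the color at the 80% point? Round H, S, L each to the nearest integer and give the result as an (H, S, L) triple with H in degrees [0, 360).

Hue arc: Δh = 105 − 137 = -32° (|Δh| ≤ 180, already the shorter path).
H = 137 + 0.8 × (-32) = 111.4 → 111°
S = 46 + 0.8 × (74 − 46) = 68.4 → 68%
L = 26 + 0.8 × (21 − 26) = 22 → 22%

(111, 68, 22)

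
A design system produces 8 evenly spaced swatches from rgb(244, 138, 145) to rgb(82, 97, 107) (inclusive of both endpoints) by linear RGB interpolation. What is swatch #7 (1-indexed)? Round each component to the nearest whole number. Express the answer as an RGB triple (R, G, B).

(105, 103, 112)

With 8 swatches and endpoints inclusive, swatch 7 sits at t = (7 − 1)/(8 − 1) = 6/7 ≈ 0.8571.
R = 244 + 0.8571 × (82 − 244) = 105.15 → 105
G = 138 + 0.8571 × (97 − 138) = 102.859 → 103
B = 145 + 0.8571 × (107 − 145) = 112.43 → 112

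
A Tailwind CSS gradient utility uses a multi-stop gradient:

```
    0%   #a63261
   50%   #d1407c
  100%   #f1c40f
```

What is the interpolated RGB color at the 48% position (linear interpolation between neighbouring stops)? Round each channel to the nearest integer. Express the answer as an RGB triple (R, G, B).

(207, 63, 123)

48% lies between the 0% and 50% stops, so the local fraction is t = (48 − 0)/(50 − 0) = 48/50 ≈ 0.96.
#a63261 → (166, 50, 97); #d1407c → (209, 64, 124).
R = 166 + 0.96 × (209 − 166) = 207.28 → 207
G = 50 + 0.96 × (64 − 50) = 63.44 → 63
B = 97 + 0.96 × (124 − 97) = 122.92 → 123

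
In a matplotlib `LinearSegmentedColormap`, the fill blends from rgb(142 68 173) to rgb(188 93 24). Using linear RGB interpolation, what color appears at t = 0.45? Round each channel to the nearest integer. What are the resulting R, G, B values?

(163, 79, 106)

R = 142 + 0.45 × (188 − 142) = 142 + 0.45 × 46 = 162.7 → 163
G = 68 + 0.45 × (93 − 68) = 68 + 0.45 × 25 = 79.25 → 79
B = 173 + 0.45 × (24 − 173) = 173 + 0.45 × -149 = 105.95 → 106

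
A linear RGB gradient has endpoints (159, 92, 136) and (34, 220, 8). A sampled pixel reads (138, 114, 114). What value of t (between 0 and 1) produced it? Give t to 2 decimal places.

Invert the lerp on the G channel (largest span, 128): t = (114 − 92) / (220 − 92) = 22/128 = 0.17188.
Check on R: (138 − 159)/(34 − 159) = 0.168 ✓

0.17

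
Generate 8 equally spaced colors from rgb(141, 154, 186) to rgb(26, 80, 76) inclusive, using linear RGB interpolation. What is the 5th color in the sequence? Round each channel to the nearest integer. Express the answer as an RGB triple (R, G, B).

(75, 112, 123)

With 8 swatches and endpoints inclusive, swatch 5 sits at t = (5 − 1)/(8 − 1) = 4/7 ≈ 0.5714.
R = 141 + 0.5714 × (26 − 141) = 75.289 → 75
G = 154 + 0.5714 × (80 − 154) = 111.716 → 112
B = 186 + 0.5714 × (76 − 186) = 123.146 → 123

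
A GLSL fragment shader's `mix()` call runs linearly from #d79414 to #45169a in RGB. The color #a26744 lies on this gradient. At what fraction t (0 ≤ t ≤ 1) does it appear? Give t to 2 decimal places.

Invert the lerp on the R channel (largest span, 146): t = (162 − 215) / (69 − 215) = -53/-146 = 0.36301.
Check on G: (103 − 148)/(22 − 148) = 0.3571 ✓

0.36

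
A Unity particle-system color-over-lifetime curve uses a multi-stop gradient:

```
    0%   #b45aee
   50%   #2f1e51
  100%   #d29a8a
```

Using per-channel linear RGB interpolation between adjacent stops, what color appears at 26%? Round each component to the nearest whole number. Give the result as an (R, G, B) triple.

26% lies between the 0% and 50% stops, so the local fraction is t = (26 − 0)/(50 − 0) = 26/50 ≈ 0.52.
#b45aee → (180, 90, 238); #2f1e51 → (47, 30, 81).
R = 180 + 0.52 × (47 − 180) = 110.84 → 111
G = 90 + 0.52 × (30 − 90) = 58.8 → 59
B = 238 + 0.52 × (81 − 238) = 156.36 → 156

(111, 59, 156)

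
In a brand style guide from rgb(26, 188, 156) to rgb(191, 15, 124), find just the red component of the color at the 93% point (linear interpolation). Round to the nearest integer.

R = 26 + 0.93 × (191 − 26) = 179.45 → 179

179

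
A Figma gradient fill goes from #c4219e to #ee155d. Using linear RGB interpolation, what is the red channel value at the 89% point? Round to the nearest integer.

R₁ = 196 (from #c4219e), R₂ = 238 (from #ee155d).
R = 196 + 0.89 × (238 − 196) = 233.38 → 233

233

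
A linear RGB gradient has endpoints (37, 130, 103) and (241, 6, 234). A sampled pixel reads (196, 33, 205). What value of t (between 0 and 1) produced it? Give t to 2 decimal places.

0.78

Invert the lerp on the R channel (largest span, 204): t = (196 − 37) / (241 − 37) = 159/204 = 0.77941.
Check on G: (33 − 130)/(6 − 130) = 0.7823 ✓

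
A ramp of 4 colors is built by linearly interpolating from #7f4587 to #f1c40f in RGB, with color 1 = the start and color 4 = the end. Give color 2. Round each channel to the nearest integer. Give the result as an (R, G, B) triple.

(165, 111, 95)

With 4 swatches and endpoints inclusive, swatch 2 sits at t = (2 − 1)/(4 − 1) = 1/3 ≈ 0.3333.
#7f4587 → (127, 69, 135); #f1c40f → (241, 196, 15).
R = 127 + 0.3333 × (241 − 127) = 164.996 → 165
G = 69 + 0.3333 × (196 − 69) = 111.329 → 111
B = 135 + 0.3333 × (15 − 135) = 95.004 → 95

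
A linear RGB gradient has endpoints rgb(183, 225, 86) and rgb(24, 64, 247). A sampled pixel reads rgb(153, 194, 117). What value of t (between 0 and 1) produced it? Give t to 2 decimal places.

0.19

Invert the lerp on the G channel (largest span, 161): t = (194 − 225) / (64 − 225) = -31/-161 = 0.19255.
Check on R: (153 − 183)/(24 − 183) = 0.1887 ✓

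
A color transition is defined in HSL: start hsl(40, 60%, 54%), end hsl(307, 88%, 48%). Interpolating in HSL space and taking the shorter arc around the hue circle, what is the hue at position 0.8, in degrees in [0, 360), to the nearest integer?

326

Hue: 307 − 40 = 267°, but |267| > 180 so the shorter arc goes the other way: Δh = 267 − 360 = -93°.
H = 40 + 0.8 × (-93) = -34.4 → -34 → -34 mod 360 = 326°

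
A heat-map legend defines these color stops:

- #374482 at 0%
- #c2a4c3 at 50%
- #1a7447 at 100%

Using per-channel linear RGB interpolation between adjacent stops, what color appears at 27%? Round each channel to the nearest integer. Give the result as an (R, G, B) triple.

(130, 120, 165)

27% lies between the 0% and 50% stops, so the local fraction is t = (27 − 0)/(50 − 0) = 27/50 ≈ 0.54.
#374482 → (55, 68, 130); #c2a4c3 → (194, 164, 195).
R = 55 + 0.54 × (194 − 55) = 130.06 → 130
G = 68 + 0.54 × (164 − 68) = 119.84 → 120
B = 130 + 0.54 × (195 − 130) = 165.1 → 165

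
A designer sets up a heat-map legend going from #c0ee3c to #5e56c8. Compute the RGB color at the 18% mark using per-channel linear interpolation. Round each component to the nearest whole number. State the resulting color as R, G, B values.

(174, 211, 85)

#c0ee3c → (192, 238, 60); #5e56c8 → (94, 86, 200).
18% corresponds to t = 0.18.
R = 192 + 0.18 × (94 − 192) = 192 + 0.18 × -98 = 174.36 → 174
G = 238 + 0.18 × (86 − 238) = 238 + 0.18 × -152 = 210.64 → 211
B = 60 + 0.18 × (200 − 60) = 60 + 0.18 × 140 = 85.2 → 85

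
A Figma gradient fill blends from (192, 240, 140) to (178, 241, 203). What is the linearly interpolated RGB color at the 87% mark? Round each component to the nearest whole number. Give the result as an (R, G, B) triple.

(180, 241, 195)

87% corresponds to t = 0.87.
R = 192 + 0.87 × (178 − 192) = 192 + 0.87 × -14 = 179.82 → 180
G = 240 + 0.87 × (241 − 240) = 240 + 0.87 × 1 = 240.87 → 241
B = 140 + 0.87 × (203 − 140) = 140 + 0.87 × 63 = 194.81 → 195
So the blended color is (180, 241, 195), about #b4f1c3.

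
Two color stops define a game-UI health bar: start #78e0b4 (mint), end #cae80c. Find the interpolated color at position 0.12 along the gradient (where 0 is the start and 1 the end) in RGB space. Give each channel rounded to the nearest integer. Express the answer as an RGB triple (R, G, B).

#78e0b4 → (120, 224, 180); #cae80c → (202, 232, 12).
R = 120 + 0.12 × (202 − 120) = 120 + 0.12 × 82 = 129.84 → 130
G = 224 + 0.12 × (232 − 224) = 224 + 0.12 × 8 = 224.96 → 225
B = 180 + 0.12 × (12 − 180) = 180 + 0.12 × -168 = 159.84 → 160
So the blended color is (130, 225, 160), about #82e1a0.

(130, 225, 160)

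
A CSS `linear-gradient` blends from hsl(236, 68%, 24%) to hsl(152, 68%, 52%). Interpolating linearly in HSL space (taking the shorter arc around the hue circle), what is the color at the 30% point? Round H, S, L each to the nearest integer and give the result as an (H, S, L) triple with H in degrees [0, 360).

Hue arc: Δh = 152 − 236 = -84° (|Δh| ≤ 180, already the shorter path).
H = 236 + 0.3 × (-84) = 210.8 → 211°
S = 68 + 0.3 × (68 − 68) = 68 → 68%
L = 24 + 0.3 × (52 − 24) = 32.4 → 32%

(211, 68, 32)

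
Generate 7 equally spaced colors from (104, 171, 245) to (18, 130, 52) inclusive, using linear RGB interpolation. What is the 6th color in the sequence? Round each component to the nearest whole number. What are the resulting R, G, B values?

With 7 swatches and endpoints inclusive, swatch 6 sits at t = (6 − 1)/(7 − 1) = 5/6 ≈ 0.8333.
R = 104 + 0.8333 × (18 − 104) = 32.336 → 32
G = 171 + 0.8333 × (130 − 171) = 136.835 → 137
B = 245 + 0.8333 × (52 − 245) = 84.173 → 84

(32, 137, 84)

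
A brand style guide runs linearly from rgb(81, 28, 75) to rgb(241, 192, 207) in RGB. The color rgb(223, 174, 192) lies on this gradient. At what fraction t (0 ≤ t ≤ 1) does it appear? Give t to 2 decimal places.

0.89

Invert the lerp on the G channel (largest span, 164): t = (174 − 28) / (192 − 28) = 146/164 = 0.89024.
Check on R: (223 − 81)/(241 − 81) = 0.8875 ✓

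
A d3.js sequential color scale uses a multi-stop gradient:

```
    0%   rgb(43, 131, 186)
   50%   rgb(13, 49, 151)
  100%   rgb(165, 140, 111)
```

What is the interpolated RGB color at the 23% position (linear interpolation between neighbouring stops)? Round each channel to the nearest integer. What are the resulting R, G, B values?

(29, 93, 170)

23% lies between the 0% and 50% stops, so the local fraction is t = (23 − 0)/(50 − 0) = 23/50 ≈ 0.46.
R = 43 + 0.46 × (13 − 43) = 29.2 → 29
G = 131 + 0.46 × (49 − 131) = 93.28 → 93
B = 186 + 0.46 × (151 − 186) = 169.9 → 170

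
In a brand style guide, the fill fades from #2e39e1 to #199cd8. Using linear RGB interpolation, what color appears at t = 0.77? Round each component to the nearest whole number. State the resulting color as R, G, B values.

#2e39e1 → (46, 57, 225); #199cd8 → (25, 156, 216).
R = 46 + 0.77 × (25 − 46) = 46 + 0.77 × -21 = 29.83 → 30
G = 57 + 0.77 × (156 − 57) = 57 + 0.77 × 99 = 133.23 → 133
B = 225 + 0.77 × (216 − 225) = 225 + 0.77 × -9 = 218.07 → 218
So the blended color is (30, 133, 218), about #1e85da.

(30, 133, 218)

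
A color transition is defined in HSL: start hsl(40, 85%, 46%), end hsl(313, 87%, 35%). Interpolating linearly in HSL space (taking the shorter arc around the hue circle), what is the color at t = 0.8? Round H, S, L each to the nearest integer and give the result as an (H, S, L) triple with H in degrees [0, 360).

Hue: 313 − 40 = 273°, but |273| > 180 so the shorter arc goes the other way: Δh = 273 − 360 = -87°.
H = 40 + 0.8 × (-87) = -29.6 → -30 → -30 mod 360 = 330°
S = 85 + 0.8 × (87 − 85) = 86.6 → 87%
L = 46 + 0.8 × (35 − 46) = 37.2 → 37%

(330, 87, 37)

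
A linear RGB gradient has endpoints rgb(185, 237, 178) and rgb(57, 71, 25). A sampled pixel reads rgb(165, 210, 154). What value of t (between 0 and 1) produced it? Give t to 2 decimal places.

Invert the lerp on the G channel (largest span, 166): t = (210 − 237) / (71 − 237) = -27/-166 = 0.16265.
Check on R: (165 − 185)/(57 − 185) = 0.1562 ✓

0.16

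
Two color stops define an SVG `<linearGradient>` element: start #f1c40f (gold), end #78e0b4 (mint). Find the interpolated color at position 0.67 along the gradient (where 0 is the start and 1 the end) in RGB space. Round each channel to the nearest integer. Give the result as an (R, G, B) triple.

(160, 215, 126)

#f1c40f → (241, 196, 15); #78e0b4 → (120, 224, 180).
R = 241 + 0.67 × (120 − 241) = 241 + 0.67 × -121 = 159.93 → 160
G = 196 + 0.67 × (224 − 196) = 196 + 0.67 × 28 = 214.76 → 215
B = 15 + 0.67 × (180 − 15) = 15 + 0.67 × 165 = 125.55 → 126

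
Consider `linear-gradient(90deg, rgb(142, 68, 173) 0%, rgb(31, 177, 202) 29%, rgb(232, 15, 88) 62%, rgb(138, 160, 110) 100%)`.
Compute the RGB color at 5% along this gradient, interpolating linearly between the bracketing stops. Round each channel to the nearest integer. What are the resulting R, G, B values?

(123, 87, 178)

5% lies between the 0% and 29% stops, so the local fraction is t = (5 − 0)/(29 − 0) = 5/29 ≈ 0.1724.
R = 142 + 0.1724 × (31 − 142) = 122.864 → 123
G = 68 + 0.1724 × (177 − 68) = 86.792 → 87
B = 173 + 0.1724 × (202 − 173) = 178 → 178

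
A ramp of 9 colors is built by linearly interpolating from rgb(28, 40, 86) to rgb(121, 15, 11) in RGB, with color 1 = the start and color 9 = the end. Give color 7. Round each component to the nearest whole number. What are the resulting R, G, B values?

With 9 swatches and endpoints inclusive, swatch 7 sits at t = (7 − 1)/(9 − 1) = 6/8 ≈ 0.75.
R = 28 + 0.75 × (121 − 28) = 97.75 → 98
G = 40 + 0.75 × (15 − 40) = 21.25 → 21
B = 86 + 0.75 × (11 − 86) = 29.75 → 30

(98, 21, 30)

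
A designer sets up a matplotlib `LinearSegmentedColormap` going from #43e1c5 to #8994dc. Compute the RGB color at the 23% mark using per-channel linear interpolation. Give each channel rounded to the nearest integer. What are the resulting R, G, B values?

#43e1c5 → (67, 225, 197); #8994dc → (137, 148, 220).
23% corresponds to t = 0.23.
R = 67 + 0.23 × (137 − 67) = 67 + 0.23 × 70 = 83.1 → 83
G = 225 + 0.23 × (148 − 225) = 225 + 0.23 × -77 = 207.29 → 207
B = 197 + 0.23 × (220 − 197) = 197 + 0.23 × 23 = 202.29 → 202
So the blended color is (83, 207, 202), about #53cfca.

(83, 207, 202)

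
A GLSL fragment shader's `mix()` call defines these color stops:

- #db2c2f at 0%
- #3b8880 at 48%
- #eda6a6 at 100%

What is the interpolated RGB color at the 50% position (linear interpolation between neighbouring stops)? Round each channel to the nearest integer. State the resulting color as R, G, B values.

50% lies between the 48% and 100% stops, so the local fraction is t = (50 − 48)/(100 − 48) = 2/52 ≈ 0.0385.
#3b8880 → (59, 136, 128); #eda6a6 → (237, 166, 166).
R = 59 + 0.0385 × (237 − 59) = 65.853 → 66
G = 136 + 0.0385 × (166 − 136) = 137.155 → 137
B = 128 + 0.0385 × (166 − 128) = 129.463 → 129

(66, 137, 129)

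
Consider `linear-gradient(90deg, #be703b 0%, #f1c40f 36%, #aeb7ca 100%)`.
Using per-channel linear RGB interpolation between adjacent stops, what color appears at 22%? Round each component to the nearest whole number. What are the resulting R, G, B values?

(221, 163, 32)

22% lies between the 0% and 36% stops, so the local fraction is t = (22 − 0)/(36 − 0) = 22/36 ≈ 0.6111.
#be703b → (190, 112, 59); #f1c40f → (241, 196, 15).
R = 190 + 0.6111 × (241 − 190) = 221.166 → 221
G = 112 + 0.6111 × (196 − 112) = 163.332 → 163
B = 59 + 0.6111 × (15 − 59) = 32.112 → 32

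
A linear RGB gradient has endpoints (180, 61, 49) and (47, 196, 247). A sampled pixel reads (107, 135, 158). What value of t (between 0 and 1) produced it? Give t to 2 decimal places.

0.55

Invert the lerp on the B channel (largest span, 198): t = (158 − 49) / (247 − 49) = 109/198 = 0.55051.
Check on R: (107 − 180)/(47 − 180) = 0.5489 ✓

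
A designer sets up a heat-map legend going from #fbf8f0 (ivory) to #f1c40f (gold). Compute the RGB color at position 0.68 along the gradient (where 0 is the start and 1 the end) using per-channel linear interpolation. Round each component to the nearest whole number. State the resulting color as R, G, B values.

(244, 213, 87)

#fbf8f0 → (251, 248, 240); #f1c40f → (241, 196, 15).
R = 251 + 0.68 × (241 − 251) = 251 + 0.68 × -10 = 244.2 → 244
G = 248 + 0.68 × (196 − 248) = 248 + 0.68 × -52 = 212.64 → 213
B = 240 + 0.68 × (15 − 240) = 240 + 0.68 × -225 = 87 → 87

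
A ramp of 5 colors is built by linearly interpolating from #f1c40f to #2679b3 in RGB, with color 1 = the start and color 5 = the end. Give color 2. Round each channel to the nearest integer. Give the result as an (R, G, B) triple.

With 5 swatches and endpoints inclusive, swatch 2 sits at t = (2 − 1)/(5 − 1) = 1/4 ≈ 0.25.
#f1c40f → (241, 196, 15); #2679b3 → (38, 121, 179).
R = 241 + 0.25 × (38 − 241) = 190.25 → 190
G = 196 + 0.25 × (121 − 196) = 177.25 → 177
B = 15 + 0.25 × (179 − 15) = 56 → 56

(190, 177, 56)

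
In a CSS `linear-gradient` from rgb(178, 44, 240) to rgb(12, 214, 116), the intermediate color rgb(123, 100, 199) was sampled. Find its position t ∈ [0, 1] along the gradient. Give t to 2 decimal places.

0.33

Invert the lerp on the G channel (largest span, 170): t = (100 − 44) / (214 − 44) = 56/170 = 0.32941.
Check on R: (123 − 178)/(12 − 178) = 0.3313 ✓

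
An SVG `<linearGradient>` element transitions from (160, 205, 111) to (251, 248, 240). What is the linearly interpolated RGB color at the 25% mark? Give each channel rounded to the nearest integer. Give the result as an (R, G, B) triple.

25% corresponds to t = 0.25.
R = 160 + 0.25 × (251 − 160) = 160 + 0.25 × 91 = 182.75 → 183
G = 205 + 0.25 × (248 − 205) = 205 + 0.25 × 43 = 215.75 → 216
B = 111 + 0.25 × (240 − 111) = 111 + 0.25 × 129 = 143.25 → 143
So the blended color is (183, 216, 143), about #b7d88f.

(183, 216, 143)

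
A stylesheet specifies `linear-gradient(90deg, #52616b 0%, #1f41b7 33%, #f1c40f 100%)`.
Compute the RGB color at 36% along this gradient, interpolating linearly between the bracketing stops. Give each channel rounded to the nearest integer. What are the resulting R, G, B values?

36% lies between the 33% and 100% stops, so the local fraction is t = (36 − 33)/(100 − 33) = 3/67 ≈ 0.0448.
#1f41b7 → (31, 65, 183); #f1c40f → (241, 196, 15).
R = 31 + 0.0448 × (241 − 31) = 40.408 → 40
G = 65 + 0.0448 × (196 − 65) = 70.869 → 71
B = 183 + 0.0448 × (15 − 183) = 175.474 → 175

(40, 71, 175)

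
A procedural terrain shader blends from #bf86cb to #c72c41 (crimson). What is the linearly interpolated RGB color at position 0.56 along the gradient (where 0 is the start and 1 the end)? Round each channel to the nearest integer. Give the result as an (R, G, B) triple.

#bf86cb → (191, 134, 203); #c72c41 → (199, 44, 65).
R = 191 + 0.56 × (199 − 191) = 191 + 0.56 × 8 = 195.48 → 195
G = 134 + 0.56 × (44 − 134) = 134 + 0.56 × -90 = 83.6 → 84
B = 203 + 0.56 × (65 − 203) = 203 + 0.56 × -138 = 125.72 → 126

(195, 84, 126)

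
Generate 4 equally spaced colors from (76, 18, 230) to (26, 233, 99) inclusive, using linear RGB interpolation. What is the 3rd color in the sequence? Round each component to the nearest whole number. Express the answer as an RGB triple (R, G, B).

With 4 swatches and endpoints inclusive, swatch 3 sits at t = (3 − 1)/(4 − 1) = 2/3 ≈ 0.6667.
R = 76 + 0.6667 × (26 − 76) = 42.665 → 43
G = 18 + 0.6667 × (233 − 18) = 161.34 → 161
B = 230 + 0.6667 × (99 − 230) = 142.662 → 143

(43, 161, 143)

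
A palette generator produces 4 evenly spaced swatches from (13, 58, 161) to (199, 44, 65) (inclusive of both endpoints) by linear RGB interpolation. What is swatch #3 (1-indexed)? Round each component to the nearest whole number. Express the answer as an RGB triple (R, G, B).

With 4 swatches and endpoints inclusive, swatch 3 sits at t = (3 − 1)/(4 − 1) = 2/3 ≈ 0.6667.
R = 13 + 0.6667 × (199 − 13) = 137.006 → 137
G = 58 + 0.6667 × (44 − 58) = 48.666 → 49
B = 161 + 0.6667 × (65 − 161) = 96.997 → 97

(137, 49, 97)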